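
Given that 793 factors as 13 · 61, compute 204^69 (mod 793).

Mod 13: 204 ≡ 9; by Fermat, exponent reduces to 69 mod 12 = 9; 9^9 ≡ 1 (mod 13).
Mod 61: 204 ≡ 21; by Fermat, exponent reduces to 69 mod 60 = 9; 21^9 ≡ 11 (mod 61).
Combine by CRT: x ≡ 1 (mod 13), x ≡ 11 (mod 61) ⇒ x ≡ 560 (mod 793).

560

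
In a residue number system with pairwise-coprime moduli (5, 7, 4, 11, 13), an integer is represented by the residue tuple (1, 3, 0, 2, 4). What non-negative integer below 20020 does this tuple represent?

Combine the congruences pairwise.
From x ≡ 1 (mod 5) write x = 1 + 5t. Substituting into x ≡ 3 (mod 7) gives 5t ≡ 2 (mod 7), and since 5⁻¹ ≡ 3 (mod 7), t ≡ 6. Hence x ≡ 1 + 5·6 = 31 (mod 35).
From x ≡ 31 (mod 35) write x = 31 + 35t. Substituting into x ≡ 0 (mod 4) gives 35t ≡ 1 (mod 4), and since 3⁻¹ ≡ 3 (mod 4), t ≡ 3. Hence x ≡ 31 + 35·3 = 136 (mod 140).
From x ≡ 136 (mod 140) write x = 136 + 140t. Substituting into x ≡ 2 (mod 11) gives 140t ≡ 9 (mod 11), and since 8⁻¹ ≡ 7 (mod 11), t ≡ 8. Hence x ≡ 136 + 140·8 = 1256 (mod 1540).
From x ≡ 1256 (mod 1540) write x = 1256 + 1540t. Substituting into x ≡ 4 (mod 13) gives 1540t ≡ 9 (mod 13), and since 6⁻¹ ≡ 11 (mod 13), t ≡ 8. Hence x ≡ 1256 + 1540·8 = 13576 (mod 20020).

13576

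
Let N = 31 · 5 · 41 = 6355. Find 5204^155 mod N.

1859

Mod 31: 5204 ≡ 27; by Fermat, exponent reduces to 155 mod 30 = 5; 27^5 ≡ 30 (mod 31).
Mod 5: 5204 ≡ 4; by Fermat, exponent reduces to 155 mod 4 = 3; 4^3 ≡ 4 (mod 5).
Mod 41: 5204 ≡ 38; by Fermat, exponent reduces to 155 mod 40 = 35; 38^35 ≡ 14 (mod 41).
Combine by CRT: x ≡ 30 (mod 31), x ≡ 4 (mod 5), x ≡ 14 (mod 41) ⇒ x ≡ 1859 (mod 6355).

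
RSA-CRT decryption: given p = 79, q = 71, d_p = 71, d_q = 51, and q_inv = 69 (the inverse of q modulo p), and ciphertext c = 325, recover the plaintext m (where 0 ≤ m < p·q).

1230

m₁ = c^(d_p) mod p: c ≡ 9 (mod 79), and 9^71 mod 79 = 45.
m₂ = c^(d_q) mod q: c ≡ 41 (mod 71), and 41^51 mod 71 = 23.
h = q_inv·(m₁ − m₂) mod p = 69·(45 − 23) mod 79 = 17.
m = m₂ + h·q = 23 + 17·71 = 1230.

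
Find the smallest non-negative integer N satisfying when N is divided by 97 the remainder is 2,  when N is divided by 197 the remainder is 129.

17268

From N ≡ 2 (mod 97) write N = 2 + 97t. Substituting into N ≡ 129 (mod 197) gives 97t ≡ 127 (mod 197), and since 97⁻¹ ≡ 65 (mod 197), t ≡ 178. Hence N ≡ 2 + 97·178 = 17268 (mod 19109).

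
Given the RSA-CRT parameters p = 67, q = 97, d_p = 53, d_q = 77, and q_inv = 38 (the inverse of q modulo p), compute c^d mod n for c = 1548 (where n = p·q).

6348

m₁ = c^(d_p) mod p: c ≡ 7 (mod 67), and 7^53 mod 67 = 50.
m₂ = c^(d_q) mod q: c ≡ 93 (mod 97), and 93^77 mod 97 = 43.
h = q_inv·(m₁ − m₂) mod p = 38·(50 − 43) mod 67 = 65.
m = m₂ + h·q = 43 + 65·97 = 6348.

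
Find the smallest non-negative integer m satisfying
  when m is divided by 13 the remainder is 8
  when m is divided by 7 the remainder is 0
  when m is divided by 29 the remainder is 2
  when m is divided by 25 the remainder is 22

From m ≡ 8 (mod 13) write m = 8 + 13t. Substituting into m ≡ 0 (mod 7) gives 13t ≡ 6 (mod 7), and since 6⁻¹ ≡ 6 (mod 7), t ≡ 1. Hence m ≡ 8 + 13·1 = 21 (mod 91).
From m ≡ 21 (mod 91) write m = 21 + 91t. Substituting into m ≡ 2 (mod 29) gives 91t ≡ 10 (mod 29), and since 4⁻¹ ≡ 22 (mod 29), t ≡ 17. Hence m ≡ 21 + 91·17 = 1568 (mod 2639).
From m ≡ 1568 (mod 2639) write m = 1568 + 2639t. Substituting into m ≡ 22 (mod 25) gives 2639t ≡ 4 (mod 25), and since 14⁻¹ ≡ 9 (mod 25), t ≡ 11. Hence m ≡ 1568 + 2639·11 = 30597 (mod 65975).

30597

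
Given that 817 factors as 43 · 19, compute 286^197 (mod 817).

Mod 43: 286 ≡ 28; by Fermat, exponent reduces to 197 mod 42 = 29; 28^29 ≡ 19 (mod 43).
Mod 19: 286 ≡ 1; by Fermat, exponent reduces to 197 mod 18 = 17; 1^17 ≡ 1 (mod 19).
Combine by CRT: x ≡ 19 (mod 43), x ≡ 1 (mod 19) ⇒ x ≡ 191 (mod 817).

191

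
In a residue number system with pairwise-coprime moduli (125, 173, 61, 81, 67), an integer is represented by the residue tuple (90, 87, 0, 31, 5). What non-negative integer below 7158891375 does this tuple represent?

From x ≡ 90 (mod 125) write x = 90 + 125t. Substituting into x ≡ 87 (mod 173) gives 125t ≡ 170 (mod 173), and since 125⁻¹ ≡ 18 (mod 173), t ≡ 119. Hence x ≡ 90 + 125·119 = 14965 (mod 21625).
From x ≡ 14965 (mod 21625) write x = 14965 + 21625t. Substituting into x ≡ 0 (mod 61) gives 21625t ≡ 41 (mod 61), and since 31⁻¹ ≡ 2 (mod 61), t ≡ 21. Hence x ≡ 14965 + 21625·21 = 469090 (mod 1319125).
From x ≡ 469090 (mod 1319125) write x = 469090 + 1319125t. Substituting into x ≡ 31 (mod 81) gives 1319125t ≡ 12 (mod 81), and since 40⁻¹ ≡ 79 (mod 81), t ≡ 57. Hence x ≡ 469090 + 1319125·57 = 75659215 (mod 106849125).
From x ≡ 75659215 (mod 106849125) write x = 75659215 + 106849125t. Substituting into x ≡ 5 (mod 67) gives 106849125t ≡ 4 (mod 67), and since 4⁻¹ ≡ 17 (mod 67), t ≡ 1. Hence x ≡ 75659215 + 106849125·1 = 182508340 (mod 7158891375).

182508340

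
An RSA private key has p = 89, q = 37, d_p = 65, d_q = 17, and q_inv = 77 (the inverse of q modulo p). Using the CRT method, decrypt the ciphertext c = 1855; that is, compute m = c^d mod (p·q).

244

m₁ = c^(d_p) mod p: c ≡ 75 (mod 89), and 75^65 mod 89 = 66.
m₂ = c^(d_q) mod q: c ≡ 5 (mod 37), and 5^17 mod 37 = 22.
h = q_inv·(m₁ − m₂) mod p = 77·(66 − 22) mod 89 = 6.
m = m₂ + h·q = 22 + 6·37 = 244.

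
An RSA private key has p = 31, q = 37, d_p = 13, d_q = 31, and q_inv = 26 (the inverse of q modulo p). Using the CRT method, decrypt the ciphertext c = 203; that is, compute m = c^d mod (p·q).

375

m₁ = c^(d_p) mod p: c ≡ 17 (mod 31), and 17^13 mod 31 = 3.
m₂ = c^(d_q) mod q: c ≡ 18 (mod 37), and 18^31 mod 37 = 5.
h = q_inv·(m₁ − m₂) mod p = 26·(3 − 5) mod 31 = 10.
m = m₂ + h·q = 5 + 10·37 = 375.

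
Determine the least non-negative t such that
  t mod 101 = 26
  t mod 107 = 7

From t ≡ 26 (mod 101) write t = 26 + 101s. Substituting into t ≡ 7 (mod 107) gives 101s ≡ 88 (mod 107), and since 101⁻¹ ≡ 89 (mod 107), s ≡ 21. Hence t ≡ 26 + 101·21 = 2147 (mod 10807).

2147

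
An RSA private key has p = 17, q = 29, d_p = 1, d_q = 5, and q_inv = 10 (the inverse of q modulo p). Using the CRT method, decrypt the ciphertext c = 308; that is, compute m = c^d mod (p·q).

m₁ = c^(d_p) mod p: c ≡ 2 (mod 17), and 2^1 mod 17 = 2.
m₂ = c^(d_q) mod q: c ≡ 18 (mod 29), and 18^5 mod 29 = 15.
h = q_inv·(m₁ − m₂) mod p = 10·(2 − 15) mod 17 = 6.
m = m₂ + h·q = 15 + 6·29 = 189.

189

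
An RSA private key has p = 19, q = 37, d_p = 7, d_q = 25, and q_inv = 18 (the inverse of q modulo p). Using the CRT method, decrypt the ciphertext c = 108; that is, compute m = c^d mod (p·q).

m₁ = c^(d_p) mod p: c ≡ 13 (mod 19), and 13^7 mod 19 = 10.
m₂ = c^(d_q) mod q: c ≡ 34 (mod 37), and 34^25 mod 37 = 33.
h = q_inv·(m₁ − m₂) mod p = 18·(10 − 33) mod 19 = 4.
m = m₂ + h·q = 33 + 4·37 = 181.

181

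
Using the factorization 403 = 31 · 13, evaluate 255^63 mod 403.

Mod 31: 255 ≡ 7; by Fermat, exponent reduces to 63 mod 30 = 3; 7^3 ≡ 2 (mod 31).
Mod 13: 255 ≡ 8; by Fermat, exponent reduces to 63 mod 12 = 3; 8^3 ≡ 5 (mod 13).
Combine by CRT: x ≡ 2 (mod 31), x ≡ 5 (mod 13) ⇒ x ≡ 343 (mod 403).

343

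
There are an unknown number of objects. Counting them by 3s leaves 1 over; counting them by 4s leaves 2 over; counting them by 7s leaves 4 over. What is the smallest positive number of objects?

46

From N ≡ 1 (mod 3) write N = 1 + 3t. Substituting into N ≡ 2 (mod 4) gives 3t ≡ 1 (mod 4), and since 3⁻¹ ≡ 3 (mod 4), t ≡ 3. Hence N ≡ 1 + 3·3 = 10 (mod 12).
From N ≡ 10 (mod 12) write N = 10 + 12t. Substituting into N ≡ 4 (mod 7) gives 12t ≡ 1 (mod 7), and since 5⁻¹ ≡ 3 (mod 7), t ≡ 3. Hence N ≡ 10 + 12·3 = 46 (mod 84).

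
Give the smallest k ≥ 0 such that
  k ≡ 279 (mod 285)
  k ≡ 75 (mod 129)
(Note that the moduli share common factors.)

Combine the congruences pairwise.
gcd(285, 129) = 3 and 3 | (75 − 279), so the pair is consistent; merging gives k ≡ 849 (mod 12255), where 12255 = lcm(285, 129).
The solution is unique modulo lcm(285, 129) = 12255.

849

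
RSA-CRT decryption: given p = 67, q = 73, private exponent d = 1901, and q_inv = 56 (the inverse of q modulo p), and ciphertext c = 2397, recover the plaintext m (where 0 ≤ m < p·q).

857

d_p = d mod (p−1) = 1901 mod 66 = 53; d_q = d mod (q−1) = 29.
m₁ = c^(d_p) mod p: c ≡ 52 (mod 67), and 52^53 mod 67 = 53.
m₂ = c^(d_q) mod q: c ≡ 61 (mod 73), and 61^29 mod 73 = 54.
h = q_inv·(m₁ − m₂) mod p = 56·(53 − 54) mod 67 = 11.
m = m₂ + h·q = 54 + 11·73 = 857.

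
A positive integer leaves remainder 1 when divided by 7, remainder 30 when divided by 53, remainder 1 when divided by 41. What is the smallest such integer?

6602

The moduli are pairwise coprime; M = 7·53·41 = 15211.
M/7 = 2173; 2173 ≡ 3 (mod 7); 3·5 ≡ 1, so inverse 5.
M/53 = 287; 287 ≡ 22 (mod 53); 22·41 ≡ 1, so inverse 41.
M/41 = 371; 371 ≡ 2 (mod 41); 2·21 ≡ 1, so inverse 21.
n ≡ 1·2173·5 + 30·287·41 + 1·371·21 = 371666.
371666 mod 15211 = 6602.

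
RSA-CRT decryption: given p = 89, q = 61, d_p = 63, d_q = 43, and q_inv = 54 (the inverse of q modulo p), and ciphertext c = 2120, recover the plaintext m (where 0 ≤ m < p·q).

2180

m₁ = c^(d_p) mod p: c ≡ 73 (mod 89), and 73^63 mod 89 = 44.
m₂ = c^(d_q) mod q: c ≡ 46 (mod 61), and 46^43 mod 61 = 45.
h = q_inv·(m₁ − m₂) mod p = 54·(44 − 45) mod 89 = 35.
m = m₂ + h·q = 45 + 35·61 = 2180.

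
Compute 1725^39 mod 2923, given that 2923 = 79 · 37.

Mod 79: 1725 ≡ 66; 66^39 ≡ 78 (mod 79).
Mod 37: 1725 ≡ 23; by Fermat, exponent reduces to 39 mod 36 = 3; 23^3 ≡ 31 (mod 37).
Combine by CRT: x ≡ 78 (mod 79), x ≡ 31 (mod 37) ⇒ x ≡ 2843 (mod 2923).

2843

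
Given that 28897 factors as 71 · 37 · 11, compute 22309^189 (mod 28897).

Mod 71: 22309 ≡ 15; by Fermat, exponent reduces to 189 mod 70 = 49; 15^49 ≡ 25 (mod 71).
Mod 37: 22309 ≡ 35; by Fermat, exponent reduces to 189 mod 36 = 9; 35^9 ≡ 6 (mod 37).
Mod 11: 22309 ≡ 1; by Fermat, exponent reduces to 189 mod 10 = 9; 1^9 ≡ 1 (mod 11).
Combine by CRT: x ≡ 25 (mod 71), x ≡ 6 (mod 37), x ≡ 1 (mod 11) ⇒ x ≡ 20615 (mod 28897).

20615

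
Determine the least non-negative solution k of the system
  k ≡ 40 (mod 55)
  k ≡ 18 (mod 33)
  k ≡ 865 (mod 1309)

7410

Combine the congruences pairwise.
gcd(55, 33) = 11 and 11 | (18 − 40), so the pair is consistent; merging gives k ≡ 150 (mod 165), where 165 = lcm(55, 33).
gcd(165, 1309) = 11 and 11 | (865 − 150), so the pair is consistent; merging gives k ≡ 7410 (mod 19635), where 19635 = lcm(165, 1309).
The solution is unique modulo lcm(55, 33, 1309) = 19635.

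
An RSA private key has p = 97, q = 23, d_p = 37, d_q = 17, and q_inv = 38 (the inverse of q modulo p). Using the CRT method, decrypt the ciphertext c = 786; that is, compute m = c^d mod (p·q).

2095

m₁ = c^(d_p) mod p: c ≡ 10 (mod 97), and 10^37 mod 97 = 58.
m₂ = c^(d_q) mod q: c ≡ 4 (mod 23), and 4^17 mod 23 = 2.
h = q_inv·(m₁ − m₂) mod p = 38·(58 − 2) mod 97 = 91.
m = m₂ + h·q = 2 + 91·23 = 2095.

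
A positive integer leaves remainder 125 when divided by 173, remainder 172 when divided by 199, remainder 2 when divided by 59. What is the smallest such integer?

Combine the congruences pairwise.
From N ≡ 125 (mod 173) write N = 125 + 173t. Substituting into N ≡ 172 (mod 199) gives 173t ≡ 47 (mod 199), and since 173⁻¹ ≡ 176 (mod 199), t ≡ 113. Hence N ≡ 125 + 173·113 = 19674 (mod 34427).
From N ≡ 19674 (mod 34427) write N = 19674 + 34427t. Substituting into N ≡ 2 (mod 59) gives 34427t ≡ 34 (mod 59), and since 30⁻¹ ≡ 2 (mod 59), t ≡ 9. Hence N ≡ 19674 + 34427·9 = 329517 (mod 2031193).

329517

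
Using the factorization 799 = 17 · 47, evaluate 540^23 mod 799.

140

Mod 17: 540 ≡ 13; by Fermat, exponent reduces to 23 mod 16 = 7; 13^7 ≡ 4 (mod 17).
Mod 47: 540 ≡ 23; 23^23 ≡ 46 (mod 47).
Combine by CRT: x ≡ 4 (mod 17), x ≡ 46 (mod 47) ⇒ x ≡ 140 (mod 799).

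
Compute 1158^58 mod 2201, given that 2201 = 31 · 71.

Mod 31: 1158 ≡ 11; by Fermat, exponent reduces to 58 mod 30 = 28; 11^28 ≡ 10 (mod 31).
Mod 71: 1158 ≡ 22; 22^58 ≡ 40 (mod 71).
Combine by CRT: x ≡ 10 (mod 31), x ≡ 40 (mod 71) ⇒ x ≡ 537 (mod 2201).

537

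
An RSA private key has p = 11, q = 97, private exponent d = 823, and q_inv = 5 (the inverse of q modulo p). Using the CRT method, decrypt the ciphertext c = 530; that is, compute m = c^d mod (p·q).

d_p = d mod (p−1) = 823 mod 10 = 3; d_q = d mod (q−1) = 55.
m₁ = c^(d_p) mod p: c ≡ 2 (mod 11), and 2^3 mod 11 = 8.
m₂ = c^(d_q) mod q: c ≡ 45 (mod 97), and 45^55 mod 97 = 63.
h = q_inv·(m₁ − m₂) mod p = 5·(8 − 63) mod 11 = 0.
m = m₂ + h·q = 63 + 0·97 = 63.

63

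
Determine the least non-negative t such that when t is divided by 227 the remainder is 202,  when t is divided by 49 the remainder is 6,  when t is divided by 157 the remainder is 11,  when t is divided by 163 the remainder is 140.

51677660

From t ≡ 202 (mod 227) write t = 202 + 227s. Substituting into t ≡ 6 (mod 49) gives 227s ≡ 0 (mod 49), and since 31⁻¹ ≡ 19 (mod 49), s ≡ 0. Hence t ≡ 202 + 227·0 = 202 (mod 11123).
From t ≡ 202 (mod 11123) write t = 202 + 11123s. Substituting into t ≡ 11 (mod 157) gives 11123s ≡ 123 (mod 157), and since 133⁻¹ ≡ 85 (mod 157), s ≡ 93. Hence t ≡ 202 + 11123·93 = 1034641 (mod 1746311).
From t ≡ 1034641 (mod 1746311) write t = 1034641 + 1746311s. Substituting into t ≡ 140 (mod 163) gives 1746311s ≡ 60 (mod 163), and since 92⁻¹ ≡ 101 (mod 163), s ≡ 29. Hence t ≡ 1034641 + 1746311·29 = 51677660 (mod 284648693).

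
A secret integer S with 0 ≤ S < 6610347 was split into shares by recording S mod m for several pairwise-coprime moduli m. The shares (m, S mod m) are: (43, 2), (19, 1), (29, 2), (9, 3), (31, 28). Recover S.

Combine the congruences pairwise.
From S ≡ 2 (mod 43) write S = 2 + 43t. Substituting into S ≡ 1 (mod 19) gives 43t ≡ 18 (mod 19), and since 5⁻¹ ≡ 4 (mod 19), t ≡ 15. Hence S ≡ 2 + 43·15 = 647 (mod 817).
From S ≡ 647 (mod 817) write S = 647 + 817t. Substituting into S ≡ 2 (mod 29) gives 817t ≡ 22 (mod 29), and since 5⁻¹ ≡ 6 (mod 29), t ≡ 16. Hence S ≡ 647 + 817·16 = 13719 (mod 23693).
From S ≡ 13719 (mod 23693) write S = 13719 + 23693t. Substituting into S ≡ 3 (mod 9) gives 23693t ≡ 0 (mod 9), and since 5⁻¹ ≡ 2 (mod 9), t ≡ 0. Hence S ≡ 13719 + 23693·0 = 13719 (mod 213237).
From S ≡ 13719 (mod 213237) write S = 13719 + 213237t. Substituting into S ≡ 28 (mod 31) gives 213237t ≡ 11 (mod 31), and since 19⁻¹ ≡ 18 (mod 31), t ≡ 12. Hence S ≡ 13719 + 213237·12 = 2572563 (mod 6610347).

2572563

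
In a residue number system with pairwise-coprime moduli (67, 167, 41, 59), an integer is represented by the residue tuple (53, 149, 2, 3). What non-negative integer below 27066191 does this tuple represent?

From x ≡ 53 (mod 67) write x = 53 + 67t. Substituting into x ≡ 149 (mod 167) gives 67t ≡ 96 (mod 167), and since 67⁻¹ ≡ 5 (mod 167), t ≡ 146. Hence x ≡ 53 + 67·146 = 9835 (mod 11189).
From x ≡ 9835 (mod 11189) write x = 9835 + 11189t. Substituting into x ≡ 2 (mod 41) gives 11189t ≡ 7 (mod 41), and since 37⁻¹ ≡ 10 (mod 41), t ≡ 29. Hence x ≡ 9835 + 11189·29 = 334316 (mod 458749).
From x ≡ 334316 (mod 458749) write x = 334316 + 458749t. Substituting into x ≡ 3 (mod 59) gives 458749t ≡ 40 (mod 59), and since 24⁻¹ ≡ 32 (mod 59), t ≡ 41. Hence x ≡ 334316 + 458749·41 = 19143025 (mod 27066191).

19143025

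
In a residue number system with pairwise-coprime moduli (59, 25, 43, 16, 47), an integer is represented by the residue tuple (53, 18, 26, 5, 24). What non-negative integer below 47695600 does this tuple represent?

From x ≡ 53 (mod 59) write x = 53 + 59t. Substituting into x ≡ 18 (mod 25) gives 59t ≡ 15 (mod 25), and since 9⁻¹ ≡ 14 (mod 25), t ≡ 10. Hence x ≡ 53 + 59·10 = 643 (mod 1475).
From x ≡ 643 (mod 1475) write x = 643 + 1475t. Substituting into x ≡ 26 (mod 43) gives 1475t ≡ 28 (mod 43), and since 13⁻¹ ≡ 10 (mod 43), t ≡ 22. Hence x ≡ 643 + 1475·22 = 33093 (mod 63425).
From x ≡ 33093 (mod 63425) write x = 33093 + 63425t. Substituting into x ≡ 5 (mod 16) gives 63425t ≡ 0 (mod 16), and since 1⁻¹ ≡ 1 (mod 16), t ≡ 0. Hence x ≡ 33093 + 63425·0 = 33093 (mod 1014800).
From x ≡ 33093 (mod 1014800) write x = 33093 + 1014800t. Substituting into x ≡ 24 (mod 47) gives 1014800t ≡ 19 (mod 47), and since 23⁻¹ ≡ 45 (mod 47), t ≡ 9. Hence x ≡ 33093 + 1014800·9 = 9166293 (mod 47695600).

9166293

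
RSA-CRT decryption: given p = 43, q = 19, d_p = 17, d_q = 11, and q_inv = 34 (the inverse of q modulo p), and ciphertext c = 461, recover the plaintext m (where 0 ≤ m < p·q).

443

m₁ = c^(d_p) mod p: c ≡ 31 (mod 43), and 31^17 mod 43 = 13.
m₂ = c^(d_q) mod q: c ≡ 5 (mod 19), and 5^11 mod 19 = 6.
h = q_inv·(m₁ − m₂) mod p = 34·(13 − 6) mod 43 = 23.
m = m₂ + h·q = 6 + 23·19 = 443.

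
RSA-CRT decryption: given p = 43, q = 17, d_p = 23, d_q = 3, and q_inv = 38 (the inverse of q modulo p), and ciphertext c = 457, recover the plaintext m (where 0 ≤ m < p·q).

604

m₁ = c^(d_p) mod p: c ≡ 27 (mod 43), and 27^23 mod 43 = 2.
m₂ = c^(d_q) mod q: c ≡ 15 (mod 17), and 15^3 mod 17 = 9.
h = q_inv·(m₁ − m₂) mod p = 38·(2 − 9) mod 43 = 35.
m = m₂ + h·q = 9 + 35·17 = 604.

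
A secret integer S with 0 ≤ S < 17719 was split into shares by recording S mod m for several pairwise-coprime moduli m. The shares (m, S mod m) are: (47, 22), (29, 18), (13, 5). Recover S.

From S ≡ 22 (mod 47) write S = 22 + 47t. Substituting into S ≡ 18 (mod 29) gives 47t ≡ 25 (mod 29), and since 18⁻¹ ≡ 21 (mod 29), t ≡ 3. Hence S ≡ 22 + 47·3 = 163 (mod 1363).
From S ≡ 163 (mod 1363) write S = 163 + 1363t. Substituting into S ≡ 5 (mod 13) gives 1363t ≡ 11 (mod 13), and since 11⁻¹ ≡ 6 (mod 13), t ≡ 1. Hence S ≡ 163 + 1363·1 = 1526 (mod 17719).

1526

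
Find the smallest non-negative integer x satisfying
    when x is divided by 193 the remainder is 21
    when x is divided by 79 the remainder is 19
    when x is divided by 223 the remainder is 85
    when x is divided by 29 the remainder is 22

8389345

The moduli are pairwise coprime; N = 193·79·223·29 = 98602349.
N/193 = 510893; 510893 ≡ 22 (mod 193); 22·79 ≡ 1, so inverse 79.
N/79 = 1248131; 1248131 ≡ 10 (mod 79); 10·8 ≡ 1, so inverse 8.
N/223 = 442163; 442163 ≡ 177 (mod 223); 177·63 ≡ 1, so inverse 63.
N/29 = 3400081; 3400081 ≡ 5 (mod 29); 5·6 ≡ 1, so inverse 6.
x ≡ 21·510893·79 + 19·1248131·8 + 85·442163·63 + 22·3400081·6 = 3853880956.
3853880956 mod 98602349 = 8389345.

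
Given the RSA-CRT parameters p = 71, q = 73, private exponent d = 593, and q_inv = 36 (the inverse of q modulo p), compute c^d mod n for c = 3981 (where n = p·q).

d_p = d mod (p−1) = 593 mod 70 = 33; d_q = d mod (q−1) = 17.
m₁ = c^(d_p) mod p: c ≡ 5 (mod 71), and 5^33 mod 71 = 54.
m₂ = c^(d_q) mod q: c ≡ 39 (mod 73), and 39^17 mod 73 = 40.
h = q_inv·(m₁ − m₂) mod p = 36·(54 − 40) mod 71 = 7.
m = m₂ + h·q = 40 + 7·73 = 551.

551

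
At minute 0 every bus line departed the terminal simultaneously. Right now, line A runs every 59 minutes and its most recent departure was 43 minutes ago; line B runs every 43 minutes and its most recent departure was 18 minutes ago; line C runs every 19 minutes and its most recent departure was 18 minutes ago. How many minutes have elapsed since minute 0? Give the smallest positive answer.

24528

The moduli are pairwise coprime; N = 59·43·19 = 48203.
N/59 = 817; 817 ≡ 50 (mod 59); 50·13 ≡ 1, so inverse 13.
N/43 = 1121; 1121 ≡ 3 (mod 43); 3·29 ≡ 1, so inverse 29.
N/19 = 2537; 2537 ≡ 10 (mod 19); 10·2 ≡ 1, so inverse 2.
t ≡ 43·817·13 + 18·1121·29 + 18·2537·2 = 1133197.
1133197 mod 48203 = 24528.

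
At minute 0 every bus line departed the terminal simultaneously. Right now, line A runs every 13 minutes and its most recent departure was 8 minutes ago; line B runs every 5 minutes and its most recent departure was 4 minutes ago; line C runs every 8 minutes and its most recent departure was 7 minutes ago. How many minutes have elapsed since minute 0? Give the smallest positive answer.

The moduli are pairwise coprime; N = 13·5·8 = 520.
N/13 = 40; 40 ≡ 1 (mod 13), inverse 1.
N/5 = 104; 104 ≡ 4 (mod 5); 4·4 ≡ 1, so inverse 4.
N/8 = 65; 65 ≡ 1 (mod 8), inverse 1.
t ≡ 8·40·1 + 4·104·4 + 7·65·1 = 2439.
2439 mod 520 = 359.

359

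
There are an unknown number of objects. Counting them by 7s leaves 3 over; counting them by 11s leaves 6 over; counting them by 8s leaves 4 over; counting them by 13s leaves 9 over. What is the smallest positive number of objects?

Combine the congruences pairwise.
From N ≡ 3 (mod 7) write N = 3 + 7t. Substituting into N ≡ 6 (mod 11) gives 7t ≡ 3 (mod 11), and since 7⁻¹ ≡ 8 (mod 11), t ≡ 2. Hence N ≡ 3 + 7·2 = 17 (mod 77).
From N ≡ 17 (mod 77) write N = 17 + 77t. Substituting into N ≡ 4 (mod 8) gives 77t ≡ 3 (mod 8), and since 5⁻¹ ≡ 5 (mod 8), t ≡ 7. Hence N ≡ 17 + 77·7 = 556 (mod 616).
From N ≡ 556 (mod 616) write N = 556 + 616t. Substituting into N ≡ 9 (mod 13) gives 616t ≡ 12 (mod 13), and since 5⁻¹ ≡ 8 (mod 13), t ≡ 5. Hence N ≡ 556 + 616·5 = 3636 (mod 8008).

3636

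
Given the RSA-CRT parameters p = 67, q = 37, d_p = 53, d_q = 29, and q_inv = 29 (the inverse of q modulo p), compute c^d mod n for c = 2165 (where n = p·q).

54

m₁ = c^(d_p) mod p: c ≡ 21 (mod 67), and 21^53 mod 67 = 54.
m₂ = c^(d_q) mod q: c ≡ 19 (mod 37), and 19^29 mod 37 = 17.
h = q_inv·(m₁ − m₂) mod p = 29·(54 − 17) mod 67 = 1.
m = m₂ + h·q = 17 + 1·37 = 54.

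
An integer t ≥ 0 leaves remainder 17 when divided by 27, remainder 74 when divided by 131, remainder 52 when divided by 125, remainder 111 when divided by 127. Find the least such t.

The moduli are pairwise coprime; N = 27·131·125·127 = 56149875.
N/27 = 2079625; 2079625 ≡ 4 (mod 27); 4·7 ≡ 1, so inverse 7.
N/131 = 428625; 428625 ≡ 124 (mod 131); 124·56 ≡ 1, so inverse 56.
N/125 = 449199; 449199 ≡ 74 (mod 125); 74·49 ≡ 1, so inverse 49.
N/127 = 442125; 442125 ≡ 38 (mod 127); 38·117 ≡ 1, so inverse 117.
t ≡ 17·2079625·7 + 74·428625·56 + 52·449199·49 + 111·442125·117 = 8910133802.
8910133802 mod 56149875 = 38453552.

38453552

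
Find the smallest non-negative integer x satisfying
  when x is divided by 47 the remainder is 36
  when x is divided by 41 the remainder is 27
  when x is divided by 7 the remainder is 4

6710

The moduli are pairwise coprime; N = 47·41·7 = 13489.
N/47 = 287; 287 ≡ 5 (mod 47); 5·19 ≡ 1, so inverse 19.
N/41 = 329; 329 ≡ 1 (mod 41), inverse 1.
N/7 = 1927; 1927 ≡ 2 (mod 7); 2·4 ≡ 1, so inverse 4.
x ≡ 36·287·19 + 27·329·1 + 4·1927·4 = 236023.
236023 mod 13489 = 6710.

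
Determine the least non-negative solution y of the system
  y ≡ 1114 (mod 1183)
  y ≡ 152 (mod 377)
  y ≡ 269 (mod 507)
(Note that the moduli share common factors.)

30689

gcd(1183, 377) = 13 and 13 | (152 − 1114), so the pair is consistent; merging gives y ≡ 30689 (mod 34307), where 34307 = lcm(1183, 377).
gcd(34307, 507) = 169 and 169 | (269 − 30689), so the pair is consistent; merging gives y ≡ 30689 (mod 102921), where 102921 = lcm(34307, 507).
The solution is unique modulo lcm(1183, 377, 507) = 102921.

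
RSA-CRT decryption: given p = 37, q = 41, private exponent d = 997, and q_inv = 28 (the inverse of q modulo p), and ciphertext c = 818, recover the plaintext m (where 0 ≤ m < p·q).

1399

d_p = d mod (p−1) = 997 mod 36 = 25; d_q = d mod (q−1) = 37.
m₁ = c^(d_p) mod p: c ≡ 4 (mod 37), and 4^25 mod 37 = 30.
m₂ = c^(d_q) mod q: c ≡ 39 (mod 41), and 39^37 mod 41 = 5.
h = q_inv·(m₁ − m₂) mod p = 28·(30 − 5) mod 37 = 34.
m = m₂ + h·q = 5 + 34·41 = 1399.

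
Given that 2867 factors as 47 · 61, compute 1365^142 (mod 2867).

956

Mod 47: 1365 ≡ 2; by Fermat, exponent reduces to 142 mod 46 = 4; 2^4 ≡ 16 (mod 47).
Mod 61: 1365 ≡ 23; by Fermat, exponent reduces to 142 mod 60 = 22; 23^22 ≡ 41 (mod 61).
Combine by CRT: x ≡ 16 (mod 47), x ≡ 41 (mod 61) ⇒ x ≡ 956 (mod 2867).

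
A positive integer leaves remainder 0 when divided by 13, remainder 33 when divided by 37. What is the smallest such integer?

From m ≡ 0 (mod 13) write m = 0 + 13t. Substituting into m ≡ 33 (mod 37) gives 13t ≡ 33 (mod 37), and since 13⁻¹ ≡ 20 (mod 37), t ≡ 31. Hence m ≡ 0 + 13·31 = 403 (mod 481).

403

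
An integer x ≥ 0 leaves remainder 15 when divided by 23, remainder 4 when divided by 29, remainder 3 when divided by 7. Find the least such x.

2614

From x ≡ 15 (mod 23) write x = 15 + 23t. Substituting into x ≡ 4 (mod 29) gives 23t ≡ 18 (mod 29), and since 23⁻¹ ≡ 24 (mod 29), t ≡ 26. Hence x ≡ 15 + 23·26 = 613 (mod 667).
From x ≡ 613 (mod 667) write x = 613 + 667t. Substituting into x ≡ 3 (mod 7) gives 667t ≡ 6 (mod 7), and since 2⁻¹ ≡ 4 (mod 7), t ≡ 3. Hence x ≡ 613 + 667·3 = 2614 (mod 4669).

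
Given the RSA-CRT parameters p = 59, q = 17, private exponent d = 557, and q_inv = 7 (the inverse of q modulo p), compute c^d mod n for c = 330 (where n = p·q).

d_p = d mod (p−1) = 557 mod 58 = 35; d_q = d mod (q−1) = 13.
m₁ = c^(d_p) mod p: c ≡ 35 (mod 59), and 35^35 mod 59 = 29.
m₂ = c^(d_q) mod q: c ≡ 7 (mod 17), and 7^13 mod 17 = 6.
h = q_inv·(m₁ − m₂) mod p = 7·(29 − 6) mod 59 = 43.
m = m₂ + h·q = 6 + 43·17 = 737.

737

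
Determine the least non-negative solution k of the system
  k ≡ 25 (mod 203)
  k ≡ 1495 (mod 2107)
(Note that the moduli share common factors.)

Combine the congruences pairwise.
gcd(203, 2107) = 7 and 7 | (1495 − 25), so the pair is consistent; merging gives k ≡ 5709 (mod 61103), where 61103 = lcm(203, 2107).
The solution is unique modulo lcm(203, 2107) = 61103.

5709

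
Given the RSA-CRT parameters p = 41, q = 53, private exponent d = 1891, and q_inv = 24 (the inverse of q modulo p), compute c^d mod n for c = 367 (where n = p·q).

d_p = d mod (p−1) = 1891 mod 40 = 11; d_q = d mod (q−1) = 19.
m₁ = c^(d_p) mod p: c ≡ 39 (mod 41), and 39^11 mod 41 = 2.
m₂ = c^(d_q) mod q: c ≡ 49 (mod 53), and 49^19 mod 53 = 15.
h = q_inv·(m₁ − m₂) mod p = 24·(2 − 15) mod 41 = 16.
m = m₂ + h·q = 15 + 16·53 = 863.

863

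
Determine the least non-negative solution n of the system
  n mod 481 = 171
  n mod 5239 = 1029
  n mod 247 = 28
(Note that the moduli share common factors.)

Combine the congruences pairwise.
gcd(481, 5239) = 13 and 13 | (1029 − 171), so the pair is consistent; merging gives n ≡ 184394 (mod 193843), where 193843 = lcm(481, 5239).
gcd(193843, 247) = 13 and 13 | (28 − 184394), so the pair is consistent; merging gives n ≡ 572080 (mod 3683017), where 3683017 = lcm(193843, 247).
The solution is unique modulo lcm(481, 5239, 247) = 3683017.

572080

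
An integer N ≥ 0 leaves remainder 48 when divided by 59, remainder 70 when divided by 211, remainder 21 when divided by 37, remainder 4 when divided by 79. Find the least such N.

4042197

The moduli are pairwise coprime; M = 59·211·37·79 = 36388427.
M/59 = 616753; 616753 ≡ 26 (mod 59); 26·25 ≡ 1, so inverse 25.
M/211 = 172457; 172457 ≡ 70 (mod 211); 70·208 ≡ 1, so inverse 208.
M/37 = 983471; 983471 ≡ 11 (mod 37); 11·27 ≡ 1, so inverse 27.
M/79 = 460613; 460613 ≡ 43 (mod 79); 43·68 ≡ 1, so inverse 68.
N ≡ 48·616753·25 + 70·172457·208 + 21·983471·27 + 4·460613·68 = 3933992313.
3933992313 mod 36388427 = 4042197.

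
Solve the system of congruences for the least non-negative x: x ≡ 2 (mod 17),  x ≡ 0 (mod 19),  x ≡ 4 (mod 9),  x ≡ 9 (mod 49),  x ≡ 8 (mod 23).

From x ≡ 2 (mod 17) write x = 2 + 17t. Substituting into x ≡ 0 (mod 19) gives 17t ≡ 17 (mod 19), and since 17⁻¹ ≡ 9 (mod 19), t ≡ 1. Hence x ≡ 2 + 17·1 = 19 (mod 323).
From x ≡ 19 (mod 323) write x = 19 + 323t. Substituting into x ≡ 4 (mod 9) gives 323t ≡ 3 (mod 9), and since 8⁻¹ ≡ 8 (mod 9), t ≡ 6. Hence x ≡ 19 + 323·6 = 1957 (mod 2907).
From x ≡ 1957 (mod 2907) write x = 1957 + 2907t. Substituting into x ≡ 9 (mod 49) gives 2907t ≡ 12 (mod 49), and since 16⁻¹ ≡ 46 (mod 49), t ≡ 13. Hence x ≡ 1957 + 2907·13 = 39748 (mod 142443).
From x ≡ 39748 (mod 142443) write x = 39748 + 142443t. Substituting into x ≡ 8 (mod 23) gives 142443t ≡ 4 (mod 23), and since 4⁻¹ ≡ 6 (mod 23), t ≡ 1. Hence x ≡ 39748 + 142443·1 = 182191 (mod 3276189).

182191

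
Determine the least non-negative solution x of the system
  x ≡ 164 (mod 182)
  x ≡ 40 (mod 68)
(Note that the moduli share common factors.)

3440

Combine the congruences pairwise.
gcd(182, 68) = 2 and 2 | (40 − 164), so the pair is consistent; merging gives x ≡ 3440 (mod 6188), where 6188 = lcm(182, 68).
The solution is unique modulo lcm(182, 68) = 6188.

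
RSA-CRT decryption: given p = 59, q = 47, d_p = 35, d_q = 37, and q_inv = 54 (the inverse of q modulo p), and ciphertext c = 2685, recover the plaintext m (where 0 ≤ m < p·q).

m₁ = c^(d_p) mod p: c ≡ 30 (mod 59), and 30^35 mod 59 = 47.
m₂ = c^(d_q) mod q: c ≡ 6 (mod 47), and 6^37 mod 47 = 16.
h = q_inv·(m₁ − m₂) mod p = 54·(47 − 16) mod 59 = 22.
m = m₂ + h·q = 16 + 22·47 = 1050.

1050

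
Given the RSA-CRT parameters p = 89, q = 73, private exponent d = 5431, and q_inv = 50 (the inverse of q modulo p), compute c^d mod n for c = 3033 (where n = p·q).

d_p = d mod (p−1) = 5431 mod 88 = 63; d_q = d mod (q−1) = 31.
m₁ = c^(d_p) mod p: c ≡ 7 (mod 89), and 7^63 mod 89 = 30.
m₂ = c^(d_q) mod q: c ≡ 40 (mod 73), and 40^31 mod 73 = 11.
h = q_inv·(m₁ − m₂) mod p = 50·(30 − 11) mod 89 = 60.
m = m₂ + h·q = 11 + 60·73 = 4391.

4391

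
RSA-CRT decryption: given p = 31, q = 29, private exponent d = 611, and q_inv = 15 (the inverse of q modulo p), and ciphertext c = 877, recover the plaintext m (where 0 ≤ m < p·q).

107

d_p = d mod (p−1) = 611 mod 30 = 11; d_q = d mod (q−1) = 23.
m₁ = c^(d_p) mod p: c ≡ 9 (mod 31), and 9^11 mod 31 = 14.
m₂ = c^(d_q) mod q: c ≡ 7 (mod 29), and 7^23 mod 29 = 20.
h = q_inv·(m₁ − m₂) mod p = 15·(14 − 20) mod 31 = 3.
m = m₂ + h·q = 20 + 3·29 = 107.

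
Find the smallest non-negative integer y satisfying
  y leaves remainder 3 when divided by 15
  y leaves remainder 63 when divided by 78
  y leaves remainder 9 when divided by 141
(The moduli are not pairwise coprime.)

Combine the congruences pairwise.
gcd(15, 78) = 3 and 3 | (63 − 3), so the pair is consistent; merging gives y ≡ 63 (mod 390), where 390 = lcm(15, 78).
gcd(390, 141) = 3 and 3 | (9 − 63), so the pair is consistent; merging gives y ≡ 9033 (mod 18330), where 18330 = lcm(390, 141).
The solution is unique modulo lcm(15, 78, 141) = 18330.

9033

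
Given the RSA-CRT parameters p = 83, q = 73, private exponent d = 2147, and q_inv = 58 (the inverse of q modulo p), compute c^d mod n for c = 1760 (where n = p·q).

d_p = d mod (p−1) = 2147 mod 82 = 15; d_q = d mod (q−1) = 59.
m₁ = c^(d_p) mod p: c ≡ 17 (mod 83), and 17^15 mod 83 = 37.
m₂ = c^(d_q) mod q: c ≡ 8 (mod 73), and 8^59 mod 73 = 64.
h = q_inv·(m₁ − m₂) mod p = 58·(37 − 64) mod 83 = 11.
m = m₂ + h·q = 64 + 11·73 = 867.

867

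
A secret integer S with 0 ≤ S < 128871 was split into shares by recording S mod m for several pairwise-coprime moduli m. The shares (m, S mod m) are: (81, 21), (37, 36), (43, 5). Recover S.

103377

The moduli are pairwise coprime; N = 81·37·43 = 128871.
N/81 = 1591; 1591 ≡ 52 (mod 81); 52·67 ≡ 1, so inverse 67.
N/37 = 3483; 3483 ≡ 5 (mod 37); 5·15 ≡ 1, so inverse 15.
N/43 = 2997; 2997 ≡ 30 (mod 43); 30·33 ≡ 1, so inverse 33.
S ≡ 21·1591·67 + 36·3483·15 + 5·2997·33 = 4613862.
4613862 mod 128871 = 103377.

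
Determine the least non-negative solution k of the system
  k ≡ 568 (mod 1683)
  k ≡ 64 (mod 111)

gcd(1683, 111) = 3 and 3 | (64 − 568), so the pair is consistent; merging gives k ≡ 15715 (mod 62271), where 62271 = lcm(1683, 111).
The solution is unique modulo lcm(1683, 111) = 62271.

15715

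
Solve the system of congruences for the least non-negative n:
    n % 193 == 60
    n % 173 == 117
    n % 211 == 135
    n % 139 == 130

From n ≡ 60 (mod 193) write n = 60 + 193t. Substituting into n ≡ 117 (mod 173) gives 193t ≡ 57 (mod 173), and since 20⁻¹ ≡ 26 (mod 173), t ≡ 98. Hence n ≡ 60 + 193·98 = 18974 (mod 33389).
From n ≡ 18974 (mod 33389) write n = 18974 + 33389t. Substituting into n ≡ 135 (mod 211) gives 33389t ≡ 151 (mod 211), and since 51⁻¹ ≡ 120 (mod 211), t ≡ 185. Hence n ≡ 18974 + 33389·185 = 6195939 (mod 7045079).
From n ≡ 6195939 (mod 7045079) write n = 6195939 + 7045079t. Substituting into n ≡ 130 (mod 139) gives 7045079t ≡ 116 (mod 139), and since 3⁻¹ ≡ 93 (mod 139), t ≡ 85. Hence n ≡ 6195939 + 7045079·85 = 605027654 (mod 979265981).

605027654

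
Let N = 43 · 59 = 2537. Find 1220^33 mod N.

2429

Mod 43: 1220 ≡ 16; 16^33 ≡ 21 (mod 43).
Mod 59: 1220 ≡ 40; 40^33 ≡ 10 (mod 59).
Combine by CRT: x ≡ 21 (mod 43), x ≡ 10 (mod 59) ⇒ x ≡ 2429 (mod 2537).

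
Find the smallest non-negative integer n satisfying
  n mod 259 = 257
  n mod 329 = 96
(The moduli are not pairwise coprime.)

gcd(259, 329) = 7 and 7 | (96 − 257), so the pair is consistent; merging gives n ≡ 2070 (mod 12173), where 12173 = lcm(259, 329).
The solution is unique modulo lcm(259, 329) = 12173.

2070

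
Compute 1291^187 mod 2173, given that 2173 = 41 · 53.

8

Mod 41: 1291 ≡ 20; by Fermat, exponent reduces to 187 mod 40 = 27; 20^27 ≡ 8 (mod 41).
Mod 53: 1291 ≡ 19; by Fermat, exponent reduces to 187 mod 52 = 31; 19^31 ≡ 8 (mod 53).
Combine by CRT: x ≡ 8 (mod 41), x ≡ 8 (mod 53) ⇒ x ≡ 8 (mod 2173).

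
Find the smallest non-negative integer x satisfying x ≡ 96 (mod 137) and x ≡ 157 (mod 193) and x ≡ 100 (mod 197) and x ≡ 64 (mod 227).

The moduli are pairwise coprime; N = 137·193·197·227 = 1182415079.
N/137 = 8630767; 8630767 ≡ 41 (mod 137); 41·127 ≡ 1, so inverse 127.
N/193 = 6126503; 6126503 ≡ 104 (mod 193); 104·13 ≡ 1, so inverse 13.
N/197 = 6002107; 6002107 ≡ 108 (mod 197); 108·166 ≡ 1, so inverse 166.
N/227 = 5208877; 5208877 ≡ 135 (mod 227); 135·37 ≡ 1, so inverse 37.
x ≡ 96·8630767·127 + 157·6126503·13 + 100·6002107·166 + 64·5208877·37 = 229700100823.
229700100823 mod 1182415079 = 311575497.

311575497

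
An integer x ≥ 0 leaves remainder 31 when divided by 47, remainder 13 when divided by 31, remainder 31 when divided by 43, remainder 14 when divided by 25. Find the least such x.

1309639

From x ≡ 31 (mod 47) write x = 31 + 47t. Substituting into x ≡ 13 (mod 31) gives 47t ≡ 13 (mod 31), and since 16⁻¹ ≡ 2 (mod 31), t ≡ 26. Hence x ≡ 31 + 47·26 = 1253 (mod 1457).
From x ≡ 1253 (mod 1457) write x = 1253 + 1457t. Substituting into x ≡ 31 (mod 43) gives 1457t ≡ 25 (mod 43), and since 38⁻¹ ≡ 17 (mod 43), t ≡ 38. Hence x ≡ 1253 + 1457·38 = 56619 (mod 62651).
From x ≡ 56619 (mod 62651) write x = 56619 + 62651t. Substituting into x ≡ 14 (mod 25) gives 62651t ≡ 20 (mod 25), and since 1⁻¹ ≡ 1 (mod 25), t ≡ 20. Hence x ≡ 56619 + 62651·20 = 1309639 (mod 1566275).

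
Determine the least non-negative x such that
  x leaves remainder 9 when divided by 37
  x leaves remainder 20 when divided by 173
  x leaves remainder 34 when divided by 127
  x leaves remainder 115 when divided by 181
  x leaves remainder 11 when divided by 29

The moduli are pairwise coprime; N = 37·173·127·181·29 = 4267053823.
N/37 = 115325779; 115325779 ≡ 35 (mod 37); 35·18 ≡ 1, so inverse 18.
N/173 = 24665051; 24665051 ≡ 95 (mod 173); 95·51 ≡ 1, so inverse 51.
N/127 = 33598849; 33598849 ≡ 110 (mod 127); 110·112 ≡ 1, so inverse 112.
N/181 = 23574883; 23574883 ≡ 176 (mod 181); 176·36 ≡ 1, so inverse 36.
N/29 = 147139787; 147139787 ≡ 22 (mod 29); 22·4 ≡ 1, so inverse 4.
x ≡ 9·115325779·18 + 20·24665051·51 + 34·33598849·112 + 115·23574883·36 + 11·147139787·4 = 275859711458.
275859711458 mod 4267053823 = 2768266786.

2768266786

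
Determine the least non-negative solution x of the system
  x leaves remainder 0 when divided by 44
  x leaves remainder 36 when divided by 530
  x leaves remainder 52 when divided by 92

130416

gcd(44, 530) = 2 and 2 | (36 − 0), so the pair is consistent; merging gives x ≡ 2156 (mod 11660), where 11660 = lcm(44, 530).
gcd(11660, 92) = 4 and 4 | (52 − 2156), so the pair is consistent; merging gives x ≡ 130416 (mod 268180), where 268180 = lcm(11660, 92).
The solution is unique modulo lcm(44, 530, 92) = 268180.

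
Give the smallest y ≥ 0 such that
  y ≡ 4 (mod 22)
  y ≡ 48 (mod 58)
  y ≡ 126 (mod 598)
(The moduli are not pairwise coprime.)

182516

Combine the congruences pairwise.
gcd(22, 58) = 2 and 2 | (48 − 4), so the pair is consistent; merging gives y ≡ 48 (mod 638), where 638 = lcm(22, 58).
gcd(638, 598) = 2 and 2 | (126 − 48), so the pair is consistent; merging gives y ≡ 182516 (mod 190762), where 190762 = lcm(638, 598).
The solution is unique modulo lcm(22, 58, 598) = 190762.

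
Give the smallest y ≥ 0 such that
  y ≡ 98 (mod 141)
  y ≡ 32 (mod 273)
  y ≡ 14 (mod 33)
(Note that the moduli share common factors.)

83570

Combine the congruences pairwise.
gcd(141, 273) = 3 and 3 | (32 − 98), so the pair is consistent; merging gives y ≡ 6584 (mod 12831), where 12831 = lcm(141, 273).
gcd(12831, 33) = 3 and 3 | (14 − 6584), so the pair is consistent; merging gives y ≡ 83570 (mod 141141), where 141141 = lcm(12831, 33).
The solution is unique modulo lcm(141, 273, 33) = 141141.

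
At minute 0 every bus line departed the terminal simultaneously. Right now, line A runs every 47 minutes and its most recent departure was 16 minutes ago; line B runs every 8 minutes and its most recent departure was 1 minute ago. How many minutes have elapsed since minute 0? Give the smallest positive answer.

345

From t ≡ 16 (mod 47) write t = 16 + 47s. Substituting into t ≡ 1 (mod 8) gives 47s ≡ 1 (mod 8), and since 7⁻¹ ≡ 7 (mod 8), s ≡ 7. Hence t ≡ 16 + 47·7 = 345 (mod 376).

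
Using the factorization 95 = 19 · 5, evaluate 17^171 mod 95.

Mod 19: 17 ≡ 17; by Fermat, exponent reduces to 171 mod 18 = 9; 17^9 ≡ 1 (mod 19).
Mod 5: 17 ≡ 2; by Fermat, exponent reduces to 171 mod 4 = 3; 2^3 ≡ 3 (mod 5).
Combine by CRT: x ≡ 1 (mod 19), x ≡ 3 (mod 5) ⇒ x ≡ 58 (mod 95).

58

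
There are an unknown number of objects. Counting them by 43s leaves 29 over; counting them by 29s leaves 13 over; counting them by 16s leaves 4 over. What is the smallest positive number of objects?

12628

The moduli are pairwise coprime; M = 43·29·16 = 19952.
M/43 = 464; 464 ≡ 34 (mod 43); 34·19 ≡ 1, so inverse 19.
M/29 = 688; 688 ≡ 21 (mod 29); 21·18 ≡ 1, so inverse 18.
M/16 = 1247; 1247 ≡ 15 (mod 16); 15·15 ≡ 1, so inverse 15.
N ≡ 29·464·19 + 13·688·18 + 4·1247·15 = 491476.
491476 mod 19952 = 12628.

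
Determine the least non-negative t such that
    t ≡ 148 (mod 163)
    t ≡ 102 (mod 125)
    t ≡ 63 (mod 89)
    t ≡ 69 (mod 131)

226131352

The moduli are pairwise coprime; N = 163·125·89·131 = 237552125.
N/163 = 1457375; 1457375 ≡ 155 (mod 163); 155·61 ≡ 1, so inverse 61.
N/125 = 1900417; 1900417 ≡ 42 (mod 125); 42·3 ≡ 1, so inverse 3.
N/89 = 2669125; 2669125 ≡ 15 (mod 89); 15·6 ≡ 1, so inverse 6.
N/131 = 1813375; 1813375 ≡ 73 (mod 131); 73·70 ≡ 1, so inverse 70.
t ≡ 148·1457375·61 + 102·1900417·3 + 63·2669125·6 + 69·1813375·70 = 23506239602.
23506239602 mod 237552125 = 226131352.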